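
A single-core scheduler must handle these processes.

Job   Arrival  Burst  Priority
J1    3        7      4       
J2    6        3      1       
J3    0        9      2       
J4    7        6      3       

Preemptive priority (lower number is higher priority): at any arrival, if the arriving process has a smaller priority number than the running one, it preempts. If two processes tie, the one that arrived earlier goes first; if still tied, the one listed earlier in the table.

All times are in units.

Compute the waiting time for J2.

0

Schedule: | J3 0-6 | J2 6-9 | J3 9-12 | J4 12-18 | J1 18-25 |
Completion: J1=25  J2=9  J3=12  J4=18
Waiting(J2) = turnaround − burst = 3 − 3 = 0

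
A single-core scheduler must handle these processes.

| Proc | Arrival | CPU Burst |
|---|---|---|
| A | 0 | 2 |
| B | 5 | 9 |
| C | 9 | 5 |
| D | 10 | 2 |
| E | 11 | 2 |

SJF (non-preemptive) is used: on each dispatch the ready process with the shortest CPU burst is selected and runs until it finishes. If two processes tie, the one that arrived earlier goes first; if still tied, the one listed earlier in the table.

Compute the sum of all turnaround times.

Gantt: | A 0-2 | idle 2-5 | B 5-14 | D 14-16 | E 16-18 | C 18-23 |
Completion: A=2  B=14  C=23  D=16  E=18
Turnaround (C−A): A=2  B=9  C=14  D=6  E=7
Turnaround = completion − arrival: A=2, B=9, C=14, D=6, E=7
Total turnaround = 2 + 9 + 14 + 6 + 7 = 38

38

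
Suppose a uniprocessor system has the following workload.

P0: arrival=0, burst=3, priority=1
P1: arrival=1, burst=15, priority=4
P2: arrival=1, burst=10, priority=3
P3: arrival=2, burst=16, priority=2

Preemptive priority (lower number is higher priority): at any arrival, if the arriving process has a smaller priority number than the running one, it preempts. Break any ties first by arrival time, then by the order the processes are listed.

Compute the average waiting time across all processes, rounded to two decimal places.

11.75

Schedule: | P0 0-3 | P3 3-19 | P2 19-29 | P1 29-44 |
Completion: P0=3  P1=44  P2=29  P3=19
Turnaround (C−A): P0=3  P1=43  P2=28  P3=17
Waiting times: P0=0, P1=28, P2=18, P3=1
Average waiting = (0+28+18+1) / 4 = 47/4 = 11.75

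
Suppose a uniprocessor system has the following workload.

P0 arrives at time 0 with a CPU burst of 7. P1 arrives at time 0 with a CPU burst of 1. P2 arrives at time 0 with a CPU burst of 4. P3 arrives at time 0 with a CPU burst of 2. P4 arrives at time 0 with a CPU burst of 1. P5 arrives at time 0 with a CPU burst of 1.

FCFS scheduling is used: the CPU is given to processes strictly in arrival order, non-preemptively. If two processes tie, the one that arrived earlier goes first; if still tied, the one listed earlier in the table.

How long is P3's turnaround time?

Gantt: | P0 0-7 | P1 7-8 | P2 8-12 | P3 12-14 | P4 14-15 | P5 15-16 |
Completion: P0=7  P1=8  P2=12  P3=14  P4=15  P5=16
Turnaround (C−A): P0=7  P1=8  P2=12  P3=14  P4=15  P5=16
Turnaround(P3) = completion − arrival = 14 − 0 = 14

14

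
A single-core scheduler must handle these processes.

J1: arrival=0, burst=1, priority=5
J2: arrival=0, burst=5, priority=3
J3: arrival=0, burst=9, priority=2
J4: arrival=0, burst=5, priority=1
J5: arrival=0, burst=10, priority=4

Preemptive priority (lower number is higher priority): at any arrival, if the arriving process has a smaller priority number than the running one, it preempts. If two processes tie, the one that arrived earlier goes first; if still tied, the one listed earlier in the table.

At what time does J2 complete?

Timeline: | J4 0-5 | J3 5-14 | J2 14-19 | J5 19-29 | J1 29-30 |
Completion: J1=30  J2=19  J3=14  J4=5  J5=29

19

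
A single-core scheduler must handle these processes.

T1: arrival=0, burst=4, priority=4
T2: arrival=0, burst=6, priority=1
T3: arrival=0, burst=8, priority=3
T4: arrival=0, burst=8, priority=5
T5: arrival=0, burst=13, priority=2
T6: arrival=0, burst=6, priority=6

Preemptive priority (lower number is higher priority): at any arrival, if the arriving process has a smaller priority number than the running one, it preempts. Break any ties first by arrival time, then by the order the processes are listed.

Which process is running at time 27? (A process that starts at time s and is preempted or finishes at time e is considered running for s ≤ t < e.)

T1

Timeline: | T2 0-6 | T5 6-19 | T3 19-27 | T1 27-31 | T4 31-39 | T6 39-45 |
Completion: T1=31  T2=6  T3=27  T4=39  T5=19  T6=45
Turnaround (C−A): T1=31  T2=6  T3=27  T4=39  T5=19  T6=45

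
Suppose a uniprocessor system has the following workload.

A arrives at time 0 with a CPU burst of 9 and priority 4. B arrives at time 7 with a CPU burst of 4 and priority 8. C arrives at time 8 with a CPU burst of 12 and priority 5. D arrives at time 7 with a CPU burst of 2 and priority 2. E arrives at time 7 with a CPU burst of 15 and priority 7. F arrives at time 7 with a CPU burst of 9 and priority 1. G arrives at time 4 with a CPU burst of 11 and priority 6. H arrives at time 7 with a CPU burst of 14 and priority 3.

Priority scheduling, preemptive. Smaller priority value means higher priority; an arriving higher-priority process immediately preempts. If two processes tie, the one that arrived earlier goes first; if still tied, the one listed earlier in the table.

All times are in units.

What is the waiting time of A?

Timeline: | A 0-7 | F 7-16 | D 16-18 | H 18-32 | A 32-34 | C 34-46 | G 46-57 | E 57-72 | B 72-76 |
Completion: A=34  B=76  C=46  D=18  E=72  F=16  G=57  H=32
Waiting(A) = turnaround − burst = 34 − 9 = 25

25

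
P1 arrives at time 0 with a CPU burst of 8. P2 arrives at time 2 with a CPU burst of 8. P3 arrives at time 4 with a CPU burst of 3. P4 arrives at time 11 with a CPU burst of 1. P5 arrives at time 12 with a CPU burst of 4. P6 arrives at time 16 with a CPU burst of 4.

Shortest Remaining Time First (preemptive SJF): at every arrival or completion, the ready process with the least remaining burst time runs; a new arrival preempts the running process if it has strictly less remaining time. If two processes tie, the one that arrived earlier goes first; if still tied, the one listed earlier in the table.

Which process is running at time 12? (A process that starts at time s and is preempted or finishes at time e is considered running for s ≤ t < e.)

Gantt: | P1 0-4 | P3 4-7 | P1 7-11 | P4 11-12 | P5 12-16 | P6 16-20 | P2 20-28 |
Completion: P1=11  P2=28  P3=7  P4=12  P5=16  P6=20

P5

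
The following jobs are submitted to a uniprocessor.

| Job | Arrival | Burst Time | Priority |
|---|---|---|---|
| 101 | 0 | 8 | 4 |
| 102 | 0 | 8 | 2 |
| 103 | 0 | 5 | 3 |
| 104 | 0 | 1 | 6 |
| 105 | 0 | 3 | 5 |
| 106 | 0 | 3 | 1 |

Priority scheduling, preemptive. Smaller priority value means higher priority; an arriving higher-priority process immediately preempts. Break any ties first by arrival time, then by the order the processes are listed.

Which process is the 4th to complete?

Timeline: | 106 0-3 | 102 3-11 | 103 11-16 | 101 16-24 | 105 24-27 | 104 27-28 |
Completion: 101=24  102=11  103=16  104=28  105=27  106=3
Finish order: 106 → 102 → 103 → 101 → 105 → 104

101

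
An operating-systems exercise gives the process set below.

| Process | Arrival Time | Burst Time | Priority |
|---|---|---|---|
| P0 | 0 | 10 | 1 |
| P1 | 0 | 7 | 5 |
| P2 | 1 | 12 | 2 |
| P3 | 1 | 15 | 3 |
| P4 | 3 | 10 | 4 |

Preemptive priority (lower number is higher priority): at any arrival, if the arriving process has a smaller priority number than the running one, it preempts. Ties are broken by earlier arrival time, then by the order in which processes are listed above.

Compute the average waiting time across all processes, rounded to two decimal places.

22.20

Gantt: | P0 0-10 | P2 10-22 | P3 22-37 | P4 37-47 | P1 47-54 |
Completion: P0=10  P1=54  P2=22  P3=37  P4=47
Turnaround (C−A): P0=10  P1=54  P2=21  P3=36  P4=44
Waiting times: P0=0, P1=47, P2=9, P3=21, P4=34
Average waiting = (0+47+9+21+34) / 5 = 111/5 = 22.20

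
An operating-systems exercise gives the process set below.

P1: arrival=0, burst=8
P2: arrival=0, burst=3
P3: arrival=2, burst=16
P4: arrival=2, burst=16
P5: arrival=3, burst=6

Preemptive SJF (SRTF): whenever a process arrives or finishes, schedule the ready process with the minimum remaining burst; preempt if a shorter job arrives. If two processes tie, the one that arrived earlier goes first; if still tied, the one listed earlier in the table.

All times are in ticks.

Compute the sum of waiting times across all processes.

55

Gantt: | P2 0-3 | P5 3-9 | P1 9-17 | P3 17-33 | P4 33-49 |
Completion: P1=17  P2=3  P3=33  P4=49  P5=9
Turnaround (C−A): P1=17  P2=3  P3=31  P4=47  P5=6
Waiting = turnaround − burst: P1=9, P2=0, P3=15, P4=31, P5=0
Total waiting = 9 + 0 + 15 + 31 + 0 = 55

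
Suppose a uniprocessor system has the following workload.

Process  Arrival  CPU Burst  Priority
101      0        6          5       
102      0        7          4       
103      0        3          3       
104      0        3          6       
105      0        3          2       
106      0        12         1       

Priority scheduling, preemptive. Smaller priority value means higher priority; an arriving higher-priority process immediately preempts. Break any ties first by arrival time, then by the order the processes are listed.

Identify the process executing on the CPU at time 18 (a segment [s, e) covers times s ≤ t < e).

Schedule: | 106 0-12 | 105 12-15 | 103 15-18 | 102 18-25 | 101 25-31 | 104 31-34 |
Completion: 101=31  102=25  103=18  104=34  105=15  106=12
Turnaround (C−A): 101=31  102=25  103=18  104=34  105=15  106=12

102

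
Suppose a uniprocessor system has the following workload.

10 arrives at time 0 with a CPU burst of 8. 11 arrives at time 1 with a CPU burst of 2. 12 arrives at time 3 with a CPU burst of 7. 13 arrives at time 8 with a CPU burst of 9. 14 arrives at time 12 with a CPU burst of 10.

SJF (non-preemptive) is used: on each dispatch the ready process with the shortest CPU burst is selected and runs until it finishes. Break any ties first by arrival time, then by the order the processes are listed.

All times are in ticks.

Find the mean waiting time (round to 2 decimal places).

7.40

Schedule: | 10 0-8 | 11 8-10 | 12 10-17 | 13 17-26 | 14 26-36 |
Completion: 10=8  11=10  12=17  13=26  14=36
Waiting times: 10=0, 11=7, 12=7, 13=9, 14=14
Average waiting = (0+7+7+9+14) / 5 = 37/5 = 7.40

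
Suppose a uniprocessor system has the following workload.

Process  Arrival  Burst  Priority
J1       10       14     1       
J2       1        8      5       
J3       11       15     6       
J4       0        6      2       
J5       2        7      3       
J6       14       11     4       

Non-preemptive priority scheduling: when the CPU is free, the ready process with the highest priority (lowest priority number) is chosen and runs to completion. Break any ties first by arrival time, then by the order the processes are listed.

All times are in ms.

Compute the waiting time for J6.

Timeline: | J4 0-6 | J5 6-13 | J1 13-27 | J6 27-38 | J2 38-46 | J3 46-61 |
Completion: J1=27  J2=46  J3=61  J4=6  J5=13  J6=38
Waiting(J6) = turnaround − burst = 24 − 11 = 13

13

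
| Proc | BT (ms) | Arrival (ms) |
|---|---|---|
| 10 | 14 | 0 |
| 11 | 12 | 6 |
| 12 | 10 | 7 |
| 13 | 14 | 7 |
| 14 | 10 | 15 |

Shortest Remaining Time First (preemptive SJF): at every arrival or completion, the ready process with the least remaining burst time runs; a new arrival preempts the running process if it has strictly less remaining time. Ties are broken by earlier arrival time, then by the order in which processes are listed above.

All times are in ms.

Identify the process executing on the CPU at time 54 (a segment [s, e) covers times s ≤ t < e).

Gantt: | 10 0-14 | 12 14-24 | 14 24-34 | 11 34-46 | 13 46-60 |
Completion: 10=14  11=46  12=24  13=60  14=34

13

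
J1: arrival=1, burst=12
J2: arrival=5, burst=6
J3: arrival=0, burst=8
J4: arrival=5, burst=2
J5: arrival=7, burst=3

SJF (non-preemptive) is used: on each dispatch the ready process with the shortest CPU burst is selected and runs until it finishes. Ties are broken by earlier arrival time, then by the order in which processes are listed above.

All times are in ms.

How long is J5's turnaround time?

6

Gantt: | J3 0-8 | J4 8-10 | J5 10-13 | J2 13-19 | J1 19-31 |
Completion: J1=31  J2=19  J3=8  J4=10  J5=13
Turnaround (C−A): J1=30  J2=14  J3=8  J4=5  J5=6
Turnaround(J5) = completion − arrival = 13 − 7 = 6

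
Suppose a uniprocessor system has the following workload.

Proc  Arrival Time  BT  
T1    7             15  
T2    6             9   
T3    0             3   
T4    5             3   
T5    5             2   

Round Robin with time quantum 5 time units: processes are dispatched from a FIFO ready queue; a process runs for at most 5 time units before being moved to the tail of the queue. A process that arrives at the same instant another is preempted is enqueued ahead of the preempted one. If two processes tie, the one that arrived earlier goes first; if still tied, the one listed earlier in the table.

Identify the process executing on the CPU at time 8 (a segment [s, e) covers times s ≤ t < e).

Gantt: | T3 0-3 | idle 3-5 | T4 5-8 | T5 8-10 | T2 10-15 | T1 15-20 | T2 20-24 | T1 24-34 |
Completion: T1=34  T2=24  T3=3  T4=8  T5=10

T5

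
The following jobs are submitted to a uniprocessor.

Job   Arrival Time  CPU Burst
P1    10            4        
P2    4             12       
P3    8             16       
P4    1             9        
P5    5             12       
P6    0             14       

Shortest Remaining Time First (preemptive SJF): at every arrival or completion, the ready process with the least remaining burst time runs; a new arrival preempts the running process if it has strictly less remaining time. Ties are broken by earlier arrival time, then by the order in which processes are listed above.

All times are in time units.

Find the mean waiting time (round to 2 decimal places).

18.50

Schedule: | P6 0-1 | P4 1-10 | P1 10-14 | P2 14-26 | P5 26-38 | P6 38-51 | P3 51-67 |
Completion: P1=14  P2=26  P3=67  P4=10  P5=38  P6=51
Waiting times: P1=0, P2=10, P3=43, P4=0, P5=21, P6=37
Average waiting = (0+10+43+0+21+37) / 6 = 111/6 = 18.50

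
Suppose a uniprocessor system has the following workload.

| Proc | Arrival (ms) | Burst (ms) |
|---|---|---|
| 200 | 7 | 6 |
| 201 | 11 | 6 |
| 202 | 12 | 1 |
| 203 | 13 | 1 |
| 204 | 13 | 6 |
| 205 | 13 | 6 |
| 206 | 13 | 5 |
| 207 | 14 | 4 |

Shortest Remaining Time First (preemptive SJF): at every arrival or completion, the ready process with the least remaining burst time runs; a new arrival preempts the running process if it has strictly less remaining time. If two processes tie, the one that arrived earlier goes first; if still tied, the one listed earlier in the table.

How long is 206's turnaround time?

Gantt: | idle 0-7 | 200 7-13 | 202 13-14 | 203 14-15 | 207 15-19 | 206 19-24 | 201 24-30 | 204 30-36 | 205 36-42 |
Completion: 200=13  201=30  202=14  203=15  204=36  205=42  206=24  207=19
Turnaround (C−A): 200=6  201=19  202=2  203=2  204=23  205=29  206=11  207=5
Turnaround(206) = completion − arrival = 24 − 13 = 11

11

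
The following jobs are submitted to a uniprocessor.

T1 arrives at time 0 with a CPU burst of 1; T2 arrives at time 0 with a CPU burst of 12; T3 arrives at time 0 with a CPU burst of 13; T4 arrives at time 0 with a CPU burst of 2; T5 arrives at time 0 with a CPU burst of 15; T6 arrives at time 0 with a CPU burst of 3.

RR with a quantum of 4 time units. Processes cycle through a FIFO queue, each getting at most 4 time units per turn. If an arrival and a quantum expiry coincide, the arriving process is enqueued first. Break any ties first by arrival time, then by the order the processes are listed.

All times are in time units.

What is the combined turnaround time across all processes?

153

Schedule: | T1 0-1 | T2 1-5 | T3 5-9 | T4 9-11 | T5 11-15 | T6 15-18 | T2 18-22 | T3 22-26 | T5 26-30 | T2 30-34 | T3 34-38 | T5 38-42 | T3 42-43 | T5 43-46 |
Completion: T1=1  T2=34  T3=43  T4=11  T5=46  T6=18
Turnaround = completion − arrival: T1=1, T2=34, T3=43, T4=11, T5=46, T6=18
Total turnaround = 1 + 34 + 43 + 11 + 46 + 18 = 153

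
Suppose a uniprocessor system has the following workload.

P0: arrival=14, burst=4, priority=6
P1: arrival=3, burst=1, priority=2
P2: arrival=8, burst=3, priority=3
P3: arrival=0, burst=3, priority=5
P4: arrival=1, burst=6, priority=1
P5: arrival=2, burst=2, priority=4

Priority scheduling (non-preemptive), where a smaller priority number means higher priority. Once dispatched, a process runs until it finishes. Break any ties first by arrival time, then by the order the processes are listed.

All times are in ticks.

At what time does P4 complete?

9

Schedule: | P3 0-3 | P4 3-9 | P1 9-10 | P2 10-13 | P5 13-15 | P0 15-19 |
Completion: P0=19  P1=10  P2=13  P3=3  P4=9  P5=15
Turnaround (C−A): P0=5  P1=7  P2=5  P3=3  P4=8  P5=13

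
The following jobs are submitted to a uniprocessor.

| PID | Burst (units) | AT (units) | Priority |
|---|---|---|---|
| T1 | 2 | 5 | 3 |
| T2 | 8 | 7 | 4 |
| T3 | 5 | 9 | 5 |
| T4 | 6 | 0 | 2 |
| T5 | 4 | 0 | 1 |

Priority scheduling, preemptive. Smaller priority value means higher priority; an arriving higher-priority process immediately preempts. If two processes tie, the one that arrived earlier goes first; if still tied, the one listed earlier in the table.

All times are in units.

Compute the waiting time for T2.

Gantt: | T5 0-4 | T4 4-10 | T1 10-12 | T2 12-20 | T3 20-25 |
Completion: T1=12  T2=20  T3=25  T4=10  T5=4
Turnaround (C−A): T1=7  T2=13  T3=16  T4=10  T5=4
Waiting(T2) = turnaround − burst = 13 − 8 = 5

5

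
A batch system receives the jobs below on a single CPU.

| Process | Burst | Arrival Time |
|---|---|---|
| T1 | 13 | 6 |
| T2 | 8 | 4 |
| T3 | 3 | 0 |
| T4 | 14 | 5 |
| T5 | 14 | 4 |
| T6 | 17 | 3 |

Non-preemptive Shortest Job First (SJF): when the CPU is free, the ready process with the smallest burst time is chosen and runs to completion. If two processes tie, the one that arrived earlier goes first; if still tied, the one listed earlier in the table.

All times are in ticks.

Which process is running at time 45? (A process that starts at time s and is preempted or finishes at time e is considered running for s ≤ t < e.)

Gantt: | T3 0-3 | T6 3-20 | T2 20-28 | T1 28-41 | T5 41-55 | T4 55-69 |
Completion: T1=41  T2=28  T3=3  T4=69  T5=55  T6=20
Turnaround (C−A): T1=35  T2=24  T3=3  T4=64  T5=51  T6=17

T5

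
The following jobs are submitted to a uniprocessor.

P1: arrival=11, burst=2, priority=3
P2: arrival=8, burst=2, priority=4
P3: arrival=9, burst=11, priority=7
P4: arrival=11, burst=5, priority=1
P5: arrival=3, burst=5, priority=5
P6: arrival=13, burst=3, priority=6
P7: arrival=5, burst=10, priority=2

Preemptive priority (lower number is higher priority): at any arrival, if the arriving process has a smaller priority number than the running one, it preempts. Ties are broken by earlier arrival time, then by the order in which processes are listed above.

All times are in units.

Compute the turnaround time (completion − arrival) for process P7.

15

Timeline: | idle 0-3 | P5 3-5 | P7 5-11 | P4 11-16 | P7 16-20 | P1 20-22 | P2 22-24 | P5 24-27 | P6 27-30 | P3 30-41 |
Completion: P1=22  P2=24  P3=41  P4=16  P5=27  P6=30  P7=20
Turnaround(P7) = completion − arrival = 20 − 5 = 15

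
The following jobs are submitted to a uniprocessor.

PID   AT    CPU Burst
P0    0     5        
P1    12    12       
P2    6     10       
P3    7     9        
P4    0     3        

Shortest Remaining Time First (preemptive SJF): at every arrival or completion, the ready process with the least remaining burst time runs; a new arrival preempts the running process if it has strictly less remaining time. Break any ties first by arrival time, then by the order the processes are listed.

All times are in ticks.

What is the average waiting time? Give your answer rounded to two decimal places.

Schedule: | P4 0-3 | P0 3-8 | P3 8-17 | P2 17-27 | P1 27-39 |
Completion: P0=8  P1=39  P2=27  P3=17  P4=3
Turnaround (C−A): P0=8  P1=27  P2=21  P3=10  P4=3
Waiting times: P0=3, P1=15, P2=11, P3=1, P4=0
Average waiting = (3+15+11+1+0) / 5 = 30/5 = 6.00

6.00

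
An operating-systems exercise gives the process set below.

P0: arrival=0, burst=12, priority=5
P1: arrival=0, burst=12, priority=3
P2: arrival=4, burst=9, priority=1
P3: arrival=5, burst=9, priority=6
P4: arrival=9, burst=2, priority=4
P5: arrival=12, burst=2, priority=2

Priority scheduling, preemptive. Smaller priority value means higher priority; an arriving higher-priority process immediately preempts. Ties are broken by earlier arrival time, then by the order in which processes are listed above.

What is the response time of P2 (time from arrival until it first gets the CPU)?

0

Schedule: | P1 0-4 | P2 4-13 | P5 13-15 | P1 15-23 | P4 23-25 | P0 25-37 | P3 37-46 |
Completion: P0=37  P1=23  P2=13  P3=46  P4=25  P5=15
Turnaround (C−A): P0=37  P1=23  P2=9  P3=41  P4=16  P5=3
Response(P2) = first start − arrival = 4 − 4 = 0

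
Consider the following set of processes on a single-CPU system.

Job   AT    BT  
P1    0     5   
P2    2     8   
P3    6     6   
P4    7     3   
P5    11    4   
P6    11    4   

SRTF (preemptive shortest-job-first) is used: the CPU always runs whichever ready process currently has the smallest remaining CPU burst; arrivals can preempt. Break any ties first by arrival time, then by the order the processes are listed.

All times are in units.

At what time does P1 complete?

Gantt: | P1 0-5 | P2 5-6 | P3 6-7 | P4 7-10 | P3 10-15 | P5 15-19 | P6 19-23 | P2 23-30 |
Completion: P1=5  P2=30  P3=15  P4=10  P5=19  P6=23

5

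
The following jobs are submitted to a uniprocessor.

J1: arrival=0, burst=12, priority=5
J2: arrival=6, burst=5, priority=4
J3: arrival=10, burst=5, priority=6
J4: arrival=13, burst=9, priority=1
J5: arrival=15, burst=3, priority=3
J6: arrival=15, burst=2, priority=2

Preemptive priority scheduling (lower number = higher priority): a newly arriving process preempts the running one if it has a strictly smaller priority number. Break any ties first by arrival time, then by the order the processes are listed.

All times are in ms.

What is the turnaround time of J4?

Schedule: | J1 0-6 | J2 6-11 | J1 11-13 | J4 13-22 | J6 22-24 | J5 24-27 | J1 27-31 | J3 31-36 |
Completion: J1=31  J2=11  J3=36  J4=22  J5=27  J6=24
Turnaround(J4) = completion − arrival = 22 − 13 = 9

9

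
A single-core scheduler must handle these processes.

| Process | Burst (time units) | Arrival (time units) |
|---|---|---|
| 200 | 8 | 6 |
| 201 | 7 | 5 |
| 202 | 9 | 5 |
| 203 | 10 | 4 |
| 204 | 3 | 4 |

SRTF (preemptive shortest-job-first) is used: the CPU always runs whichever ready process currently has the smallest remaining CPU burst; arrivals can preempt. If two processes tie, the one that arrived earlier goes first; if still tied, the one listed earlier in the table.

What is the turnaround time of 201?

Schedule: | idle 0-4 | 204 4-7 | 201 7-14 | 200 14-22 | 202 22-31 | 203 31-41 |
Completion: 200=22  201=14  202=31  203=41  204=7
Turnaround (C−A): 200=16  201=9  202=26  203=37  204=3
Turnaround(201) = completion − arrival = 14 − 5 = 9

9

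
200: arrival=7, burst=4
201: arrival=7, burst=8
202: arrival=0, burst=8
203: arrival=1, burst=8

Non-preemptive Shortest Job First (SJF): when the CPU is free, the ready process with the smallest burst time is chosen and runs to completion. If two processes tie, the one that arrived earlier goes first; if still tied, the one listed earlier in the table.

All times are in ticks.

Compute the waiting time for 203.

Schedule: | 202 0-8 | 200 8-12 | 203 12-20 | 201 20-28 |
Completion: 200=12  201=28  202=8  203=20
Waiting(203) = turnaround − burst = 19 − 8 = 11

11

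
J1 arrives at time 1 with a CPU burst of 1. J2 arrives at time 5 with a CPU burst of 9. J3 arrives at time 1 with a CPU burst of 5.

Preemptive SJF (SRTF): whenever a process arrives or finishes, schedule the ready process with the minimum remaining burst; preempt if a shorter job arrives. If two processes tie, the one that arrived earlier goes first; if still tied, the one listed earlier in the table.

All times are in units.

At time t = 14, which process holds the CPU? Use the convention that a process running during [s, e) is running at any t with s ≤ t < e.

J2

Timeline: | idle 0-1 | J1 1-2 | J3 2-7 | J2 7-16 |
Completion: J1=2  J2=16  J3=7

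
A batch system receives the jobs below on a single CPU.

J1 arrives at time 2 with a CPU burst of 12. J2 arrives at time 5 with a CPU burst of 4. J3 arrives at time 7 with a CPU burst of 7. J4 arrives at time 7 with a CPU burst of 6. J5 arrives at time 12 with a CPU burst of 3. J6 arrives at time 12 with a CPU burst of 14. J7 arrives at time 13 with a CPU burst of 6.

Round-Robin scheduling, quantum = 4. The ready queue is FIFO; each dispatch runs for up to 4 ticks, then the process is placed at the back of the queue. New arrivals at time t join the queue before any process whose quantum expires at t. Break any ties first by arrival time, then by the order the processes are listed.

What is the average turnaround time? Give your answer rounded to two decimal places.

Timeline: | idle 0-2 | J1 2-6 | J2 6-10 | J1 10-14 | J3 14-18 | J4 18-22 | J5 22-25 | J6 25-29 | J7 29-33 | J1 33-37 | J3 37-40 | J4 40-42 | J6 42-46 | J7 46-48 | J6 48-54 |
Completion: J1=37  J2=10  J3=40  J4=42  J5=25  J6=54  J7=48
Turnaround times: J1=35, J2=5, J3=33, J4=35, J5=13, J6=42, J7=35
Average turnaround = (35+5+33+35+13+42+35) / 7 = 198/7 = 28.29

28.29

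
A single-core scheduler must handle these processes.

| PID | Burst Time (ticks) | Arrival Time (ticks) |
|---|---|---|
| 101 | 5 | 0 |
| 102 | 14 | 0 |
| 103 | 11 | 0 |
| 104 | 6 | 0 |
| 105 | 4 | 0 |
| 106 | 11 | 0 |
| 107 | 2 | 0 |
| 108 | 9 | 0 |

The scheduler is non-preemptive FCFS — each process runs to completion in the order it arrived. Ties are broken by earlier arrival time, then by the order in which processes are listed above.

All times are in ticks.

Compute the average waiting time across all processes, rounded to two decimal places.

29.25

Schedule: | 101 0-5 | 102 5-19 | 103 19-30 | 104 30-36 | 105 36-40 | 106 40-51 | 107 51-53 | 108 53-62 |
Completion: 101=5  102=19  103=30  104=36  105=40  106=51  107=53  108=62
Turnaround (C−A): 101=5  102=19  103=30  104=36  105=40  106=51  107=53  108=62
Waiting times: 101=0, 102=5, 103=19, 104=30, 105=36, 106=40, 107=51, 108=53
Average waiting = (0+5+19+30+36+40+51+53) / 8 = 234/8 = 29.25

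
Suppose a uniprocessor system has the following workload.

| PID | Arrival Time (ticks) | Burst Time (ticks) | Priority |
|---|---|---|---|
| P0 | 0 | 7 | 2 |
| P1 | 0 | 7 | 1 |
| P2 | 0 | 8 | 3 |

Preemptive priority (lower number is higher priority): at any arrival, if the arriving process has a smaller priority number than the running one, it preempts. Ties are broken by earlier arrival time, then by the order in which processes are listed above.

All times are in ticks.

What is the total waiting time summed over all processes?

21

Gantt: | P1 0-7 | P0 7-14 | P2 14-22 |
Completion: P0=14  P1=7  P2=22
Turnaround (C−A): P0=14  P1=7  P2=22
Waiting = turnaround − burst: P0=7, P1=0, P2=14
Total waiting = 7 + 0 + 14 = 21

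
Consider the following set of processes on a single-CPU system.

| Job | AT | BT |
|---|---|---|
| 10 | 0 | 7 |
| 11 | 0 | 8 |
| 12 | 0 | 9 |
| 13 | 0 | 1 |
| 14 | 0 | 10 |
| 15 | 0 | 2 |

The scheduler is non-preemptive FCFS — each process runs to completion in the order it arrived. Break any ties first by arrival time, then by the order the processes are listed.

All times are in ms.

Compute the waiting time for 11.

7

Schedule: | 10 0-7 | 11 7-15 | 12 15-24 | 13 24-25 | 14 25-35 | 15 35-37 |
Completion: 10=7  11=15  12=24  13=25  14=35  15=37
Waiting(11) = turnaround − burst = 15 − 8 = 7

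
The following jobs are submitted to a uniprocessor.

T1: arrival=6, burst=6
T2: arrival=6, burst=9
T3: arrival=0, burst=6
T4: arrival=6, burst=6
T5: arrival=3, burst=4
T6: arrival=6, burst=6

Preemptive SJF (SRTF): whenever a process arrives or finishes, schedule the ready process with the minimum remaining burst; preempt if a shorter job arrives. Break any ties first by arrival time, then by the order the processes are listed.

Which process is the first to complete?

Schedule: | T3 0-6 | T5 6-10 | T1 10-16 | T4 16-22 | T6 22-28 | T2 28-37 |
Completion: T1=16  T2=37  T3=6  T4=22  T5=10  T6=28
Turnaround (C−A): T1=10  T2=31  T3=6  T4=16  T5=7  T6=22
Finish order: T3 → T5 → T1 → T4 → T6 → T2

T3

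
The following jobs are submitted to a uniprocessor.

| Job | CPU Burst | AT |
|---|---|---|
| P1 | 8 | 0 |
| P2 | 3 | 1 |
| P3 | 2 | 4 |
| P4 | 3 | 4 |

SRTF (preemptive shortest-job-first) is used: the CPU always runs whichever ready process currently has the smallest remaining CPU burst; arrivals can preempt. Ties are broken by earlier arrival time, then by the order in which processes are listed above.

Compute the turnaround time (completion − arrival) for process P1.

Timeline: | P1 0-1 | P2 1-4 | P3 4-6 | P4 6-9 | P1 9-16 |
Completion: P1=16  P2=4  P3=6  P4=9
Turnaround (C−A): P1=16  P2=3  P3=2  P4=5
Turnaround(P1) = completion − arrival = 16 − 0 = 16

16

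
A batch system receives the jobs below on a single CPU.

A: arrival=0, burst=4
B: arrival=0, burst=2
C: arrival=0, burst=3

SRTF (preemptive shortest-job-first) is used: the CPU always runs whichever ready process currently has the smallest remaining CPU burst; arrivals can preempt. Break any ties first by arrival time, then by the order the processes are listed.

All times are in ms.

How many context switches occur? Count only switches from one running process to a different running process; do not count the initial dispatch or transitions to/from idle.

Schedule: | B 0-2 | C 2-5 | A 5-9 |
Completion: A=9  B=2  C=5

2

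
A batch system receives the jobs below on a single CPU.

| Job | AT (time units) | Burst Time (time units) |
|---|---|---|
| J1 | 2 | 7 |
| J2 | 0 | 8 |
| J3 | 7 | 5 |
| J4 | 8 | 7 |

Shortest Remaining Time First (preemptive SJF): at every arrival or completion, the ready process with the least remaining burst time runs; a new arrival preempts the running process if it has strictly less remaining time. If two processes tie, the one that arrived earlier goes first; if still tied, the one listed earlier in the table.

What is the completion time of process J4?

27

Timeline: | J2 0-8 | J3 8-13 | J1 13-20 | J4 20-27 |
Completion: J1=20  J2=8  J3=13  J4=27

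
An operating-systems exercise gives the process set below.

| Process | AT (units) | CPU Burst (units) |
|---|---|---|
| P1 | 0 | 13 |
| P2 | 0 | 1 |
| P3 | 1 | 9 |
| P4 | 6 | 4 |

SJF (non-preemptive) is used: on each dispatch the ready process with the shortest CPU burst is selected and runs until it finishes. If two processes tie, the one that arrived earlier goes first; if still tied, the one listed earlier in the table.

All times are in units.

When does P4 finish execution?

Gantt: | P2 0-1 | P3 1-10 | P4 10-14 | P1 14-27 |
Completion: P1=27  P2=1  P3=10  P4=14

14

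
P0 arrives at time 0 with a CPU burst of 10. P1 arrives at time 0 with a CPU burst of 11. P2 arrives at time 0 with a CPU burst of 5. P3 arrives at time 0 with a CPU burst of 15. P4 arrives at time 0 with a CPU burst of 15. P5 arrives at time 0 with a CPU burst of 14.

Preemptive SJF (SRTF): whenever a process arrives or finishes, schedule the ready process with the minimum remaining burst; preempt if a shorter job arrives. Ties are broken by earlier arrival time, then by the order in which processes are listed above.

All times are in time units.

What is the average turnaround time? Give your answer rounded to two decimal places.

35.17

Gantt: | P2 0-5 | P0 5-15 | P1 15-26 | P5 26-40 | P3 40-55 | P4 55-70 |
Completion: P0=15  P1=26  P2=5  P3=55  P4=70  P5=40
Turnaround times: P0=15, P1=26, P2=5, P3=55, P4=70, P5=40
Average turnaround = (15+26+5+55+70+40) / 6 = 211/6 = 35.17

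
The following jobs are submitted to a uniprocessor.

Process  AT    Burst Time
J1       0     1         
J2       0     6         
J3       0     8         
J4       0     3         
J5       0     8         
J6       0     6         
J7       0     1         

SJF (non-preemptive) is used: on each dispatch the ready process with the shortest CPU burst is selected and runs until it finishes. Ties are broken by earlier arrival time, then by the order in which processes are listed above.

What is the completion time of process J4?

Gantt: | J1 0-1 | J7 1-2 | J4 2-5 | J2 5-11 | J6 11-17 | J3 17-25 | J5 25-33 |
Completion: J1=1  J2=11  J3=25  J4=5  J5=33  J6=17  J7=2

5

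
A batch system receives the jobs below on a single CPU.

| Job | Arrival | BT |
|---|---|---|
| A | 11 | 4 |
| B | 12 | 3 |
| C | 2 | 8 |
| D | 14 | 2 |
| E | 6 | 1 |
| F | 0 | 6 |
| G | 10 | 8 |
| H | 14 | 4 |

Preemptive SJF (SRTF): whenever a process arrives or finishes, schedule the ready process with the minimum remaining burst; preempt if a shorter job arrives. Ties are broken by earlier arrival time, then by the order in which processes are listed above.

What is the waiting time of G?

Timeline: | F 0-6 | E 6-7 | C 7-15 | D 15-17 | B 17-20 | A 20-24 | H 24-28 | G 28-36 |
Completion: A=24  B=20  C=15  D=17  E=7  F=6  G=36  H=28
Turnaround (C−A): A=13  B=8  C=13  D=3  E=1  F=6  G=26  H=14
Waiting(G) = turnaround − burst = 26 − 8 = 18

18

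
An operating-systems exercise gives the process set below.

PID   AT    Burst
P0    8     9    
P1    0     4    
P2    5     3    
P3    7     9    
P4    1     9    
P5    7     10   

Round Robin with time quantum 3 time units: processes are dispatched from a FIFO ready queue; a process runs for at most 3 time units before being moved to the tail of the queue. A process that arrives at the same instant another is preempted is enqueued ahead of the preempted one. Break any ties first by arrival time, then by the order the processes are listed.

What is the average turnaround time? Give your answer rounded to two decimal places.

23.00

Gantt: | P1 0-3 | P4 3-6 | P1 6-7 | P2 7-10 | P4 10-13 | P3 13-16 | P5 16-19 | P0 19-22 | P4 22-25 | P3 25-28 | P5 28-31 | P0 31-34 | P3 34-37 | P5 37-40 | P0 40-43 | P5 43-44 |
Completion: P0=43  P1=7  P2=10  P3=37  P4=25  P5=44
Turnaround (C−A): P0=35  P1=7  P2=5  P3=30  P4=24  P5=37
Turnaround times: P0=35, P1=7, P2=5, P3=30, P4=24, P5=37
Average turnaround = (35+7+5+30+24+37) / 6 = 138/6 = 23.00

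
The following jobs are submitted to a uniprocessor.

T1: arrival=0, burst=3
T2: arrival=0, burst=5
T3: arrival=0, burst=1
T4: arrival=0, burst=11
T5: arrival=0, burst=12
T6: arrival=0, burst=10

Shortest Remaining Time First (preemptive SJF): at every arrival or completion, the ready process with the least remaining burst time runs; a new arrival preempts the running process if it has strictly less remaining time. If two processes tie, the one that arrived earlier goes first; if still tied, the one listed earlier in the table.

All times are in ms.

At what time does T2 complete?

Schedule: | T3 0-1 | T1 1-4 | T2 4-9 | T6 9-19 | T4 19-30 | T5 30-42 |
Completion: T1=4  T2=9  T3=1  T4=30  T5=42  T6=19
Turnaround (C−A): T1=4  T2=9  T3=1  T4=30  T5=42  T6=19

9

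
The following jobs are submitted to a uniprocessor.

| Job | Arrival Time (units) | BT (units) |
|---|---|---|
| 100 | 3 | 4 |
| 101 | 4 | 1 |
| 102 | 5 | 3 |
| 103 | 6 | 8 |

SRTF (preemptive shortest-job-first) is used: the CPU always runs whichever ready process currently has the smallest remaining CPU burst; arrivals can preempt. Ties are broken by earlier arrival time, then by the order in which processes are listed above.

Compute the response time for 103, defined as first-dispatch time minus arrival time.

Schedule: | idle 0-3 | 100 3-4 | 101 4-5 | 100 5-8 | 102 8-11 | 103 11-19 |
Completion: 100=8  101=5  102=11  103=19
Turnaround (C−A): 100=5  101=1  102=6  103=13
Response(103) = first start − arrival = 11 − 6 = 5

5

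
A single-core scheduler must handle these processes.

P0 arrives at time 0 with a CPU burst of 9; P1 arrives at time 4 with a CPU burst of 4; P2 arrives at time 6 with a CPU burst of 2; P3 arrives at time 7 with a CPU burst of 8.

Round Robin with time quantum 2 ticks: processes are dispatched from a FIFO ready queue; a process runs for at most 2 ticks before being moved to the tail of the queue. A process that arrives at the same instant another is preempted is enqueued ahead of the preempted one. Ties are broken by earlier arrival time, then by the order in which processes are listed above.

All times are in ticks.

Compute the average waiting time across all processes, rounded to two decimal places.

6.00

Timeline: | P0 0-4 | P1 4-6 | P0 6-8 | P2 8-10 | P1 10-12 | P3 12-14 | P0 14-16 | P3 16-18 | P0 18-19 | P3 19-23 |
Completion: P0=19  P1=12  P2=10  P3=23
Waiting times: P0=10, P1=4, P2=2, P3=8
Average waiting = (10+4+2+8) / 4 = 24/4 = 6.00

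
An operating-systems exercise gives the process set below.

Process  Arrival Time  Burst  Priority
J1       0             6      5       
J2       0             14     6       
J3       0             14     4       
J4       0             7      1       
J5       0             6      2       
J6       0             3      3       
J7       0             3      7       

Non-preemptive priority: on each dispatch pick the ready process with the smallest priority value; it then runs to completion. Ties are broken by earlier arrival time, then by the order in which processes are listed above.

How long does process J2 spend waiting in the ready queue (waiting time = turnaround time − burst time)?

Gantt: | J4 0-7 | J5 7-13 | J6 13-16 | J3 16-30 | J1 30-36 | J2 36-50 | J7 50-53 |
Completion: J1=36  J2=50  J3=30  J4=7  J5=13  J6=16  J7=53
Waiting(J2) = turnaround − burst = 50 − 14 = 36

36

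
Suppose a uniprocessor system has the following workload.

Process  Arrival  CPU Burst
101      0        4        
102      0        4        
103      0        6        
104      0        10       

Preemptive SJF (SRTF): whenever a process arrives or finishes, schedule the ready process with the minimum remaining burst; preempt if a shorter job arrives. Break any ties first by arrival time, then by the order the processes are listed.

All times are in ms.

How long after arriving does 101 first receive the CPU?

0

Gantt: | 101 0-4 | 102 4-8 | 103 8-14 | 104 14-24 |
Completion: 101=4  102=8  103=14  104=24
Turnaround (C−A): 101=4  102=8  103=14  104=24
Response(101) = first start − arrival = 0 − 0 = 0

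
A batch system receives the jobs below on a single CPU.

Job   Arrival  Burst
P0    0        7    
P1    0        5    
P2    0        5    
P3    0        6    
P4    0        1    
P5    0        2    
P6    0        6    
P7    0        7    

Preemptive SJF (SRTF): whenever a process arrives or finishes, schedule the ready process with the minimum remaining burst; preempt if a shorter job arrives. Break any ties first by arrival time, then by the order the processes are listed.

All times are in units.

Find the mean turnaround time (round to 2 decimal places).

17.50

Schedule: | P4 0-1 | P5 1-3 | P1 3-8 | P2 8-13 | P3 13-19 | P6 19-25 | P0 25-32 | P7 32-39 |
Completion: P0=32  P1=8  P2=13  P3=19  P4=1  P5=3  P6=25  P7=39
Turnaround (C−A): P0=32  P1=8  P2=13  P3=19  P4=1  P5=3  P6=25  P7=39
Turnaround times: P0=32, P1=8, P2=13, P3=19, P4=1, P5=3, P6=25, P7=39
Average turnaround = (32+8+13+19+1+3+25+39) / 8 = 140/8 = 17.50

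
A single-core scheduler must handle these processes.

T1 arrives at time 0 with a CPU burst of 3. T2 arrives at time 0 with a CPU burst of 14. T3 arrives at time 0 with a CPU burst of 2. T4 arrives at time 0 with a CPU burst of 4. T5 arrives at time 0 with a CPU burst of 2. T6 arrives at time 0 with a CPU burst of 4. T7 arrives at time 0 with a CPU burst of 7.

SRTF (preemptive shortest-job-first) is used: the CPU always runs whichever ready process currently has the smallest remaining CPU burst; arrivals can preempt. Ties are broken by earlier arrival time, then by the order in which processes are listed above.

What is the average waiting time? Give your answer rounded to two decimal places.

Gantt: | T3 0-2 | T5 2-4 | T1 4-7 | T4 7-11 | T6 11-15 | T7 15-22 | T2 22-36 |
Completion: T1=7  T2=36  T3=2  T4=11  T5=4  T6=15  T7=22
Waiting times: T1=4, T2=22, T3=0, T4=7, T5=2, T6=11, T7=15
Average waiting = (4+22+0+7+2+11+15) / 7 = 61/7 = 8.71

8.71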